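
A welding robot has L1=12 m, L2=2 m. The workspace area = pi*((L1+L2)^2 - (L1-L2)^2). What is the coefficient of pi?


Given: L1 = 12, L2 = 2
(L1+L2)^2 = (14)^2 = 196
(L1-L2)^2 = (10)^2 = 100
Difference = 196 - 100 = 96
This equals 4*L1*L2 = 4*12*2 = 96
Workspace area = 96*pi

96


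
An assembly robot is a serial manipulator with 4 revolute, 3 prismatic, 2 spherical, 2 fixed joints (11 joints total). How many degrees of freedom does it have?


Given: serial robot with 4 revolute, 3 prismatic, 2 spherical, 2 fixed joints
DOF contribution per joint type: revolute=1, prismatic=1, spherical=3, fixed=0
DOF = 4*1 + 3*1 + 2*3 + 2*0
DOF = 13

13


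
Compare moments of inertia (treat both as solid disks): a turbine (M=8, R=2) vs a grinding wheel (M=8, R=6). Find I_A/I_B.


Given: M1=8 kg, R1=2 m, M2=8 kg, R2=6 m
For a disk: I = (1/2)*M*R^2, so I_A/I_B = (M1*R1^2)/(M2*R2^2)
M1*R1^2 = 8*4 = 32
M2*R2^2 = 8*36 = 288
I_A/I_B = 32/288 = 1/9

1/9


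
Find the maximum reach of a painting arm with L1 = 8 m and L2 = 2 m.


Given: L1 = 8 m, L2 = 2 m
For a 2-link planar arm, max reach = L1 + L2 (fully extended)
Max reach = 8 + 2
Max reach = 10 m

10 m


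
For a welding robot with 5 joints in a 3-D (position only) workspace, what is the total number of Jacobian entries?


Given: task space dimension = 3, joints = 5
Jacobian is a 3 x 5 matrix
Total entries = rows * columns
Total = 3 * 5
Total = 15

15


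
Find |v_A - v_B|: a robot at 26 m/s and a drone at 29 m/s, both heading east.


Given: v_A = 26 m/s east, v_B = 29 m/s east
Both move in the same direction; relative speed = |v_A - v_B|
|26 - 29| = |-3|
= 3 m/s

3 m/s


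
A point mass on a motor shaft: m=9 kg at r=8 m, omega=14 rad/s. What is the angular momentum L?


Given: m = 9 kg, r = 8 m, omega = 14 rad/s
For a point mass: I = m*r^2
I = 9*8^2 = 9*64 = 576
L = I*omega = 576*14
L = 8064 kg*m^2/s

8064 kg*m^2/s


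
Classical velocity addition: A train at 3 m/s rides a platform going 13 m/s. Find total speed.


Given: object velocity = 3 m/s, platform velocity = 13 m/s (same direction)
Using classical velocity addition: v_total = v_object + v_platform
v_total = 3 + 13
v_total = 16 m/s

16 m/s


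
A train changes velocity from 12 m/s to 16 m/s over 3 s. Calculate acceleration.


Given: initial velocity v0 = 12 m/s, final velocity v = 16 m/s, time t = 3 s
Using a = (v - v0) / t
a = (16 - 12) / 3
a = 4 / 3
a = 4/3 m/s^2

4/3 m/s^2


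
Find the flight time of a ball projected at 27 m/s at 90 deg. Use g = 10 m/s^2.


Given: v0 = 27 m/s, theta = 90 deg, g = 10 m/s^2
sin(90) = 1
Using T = 2*v0*sin(theta) / g
T = 2*27*1 / 10
T = 54 / 10
T = 27/5 s

27/5 s


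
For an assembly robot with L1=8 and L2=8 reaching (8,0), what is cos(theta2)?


Given: L1 = 8, L2 = 8, target (x, y) = (8, 0)
Using cos(theta2) = (x^2 + y^2 - L1^2 - L2^2) / (2*L1*L2)
x^2 + y^2 = 8^2 + 0 = 64
L1^2 + L2^2 = 64 + 64 = 128
Numerator = 64 - 128 = -64
Denominator = 2*8*8 = 128
cos(theta2) = -64/128 = -1/2

-1/2


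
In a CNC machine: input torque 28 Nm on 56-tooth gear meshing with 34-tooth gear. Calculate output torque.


Given: N1 = 56, N2 = 34, T1 = 28 Nm
Using T2/T1 = N2/N1
T2 = T1 * N2 / N1
T2 = 28 * 34 / 56
T2 = 952 / 56
T2 = 17 Nm

17 Nm


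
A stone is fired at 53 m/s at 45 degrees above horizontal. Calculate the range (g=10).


Given: v0 = 53 m/s, theta = 45 deg, g = 10 m/s^2
sin(2*45) = sin(90) = 1
Using R = v0^2 * sin(2*theta) / g
R = 53^2 * 1 / 10
R = 2809 / 10
R = 2809/10 m

2809/10 m


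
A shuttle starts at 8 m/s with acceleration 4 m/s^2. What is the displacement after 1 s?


Given: v0 = 8 m/s, a = 4 m/s^2, t = 1 s
Using s = v0*t + (1/2)*a*t^2
s = 8*1 + (1/2)*4*1^2
s = 8 + (1/2)*4
s = 8 + 2
s = 10

10 m


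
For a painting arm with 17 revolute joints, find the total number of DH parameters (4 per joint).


Given: 17 joints, 4 DH parameters per joint (d, theta, a, alpha)
Total DH parameters = number_of_joints * 4
Total = 17 * 4
Total = 68

68


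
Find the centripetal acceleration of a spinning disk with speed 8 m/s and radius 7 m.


Given: v = 8 m/s, r = 7 m
Using a_c = v^2 / r
a_c = 8^2 / 7
a_c = 64 / 7
a_c = 64/7 m/s^2

64/7 m/s^2


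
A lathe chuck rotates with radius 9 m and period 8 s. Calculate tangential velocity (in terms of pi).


Given: radius r = 9 m, period T = 8 s
Using v = 2*pi*r / T
v = 2*pi*9 / 8
v = 18*pi / 8
v = 9/4*pi m/s

9/4*pi m/s


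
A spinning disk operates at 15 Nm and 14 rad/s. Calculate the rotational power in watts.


Given: tau = 15 Nm, omega = 14 rad/s
Using P = tau * omega
P = 15 * 14
P = 210 W

210 W


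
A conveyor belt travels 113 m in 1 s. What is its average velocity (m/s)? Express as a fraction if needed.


Given: distance d = 113 m, time t = 1 s
Using v = d / t
v = 113 / 1
v = 113 m/s

113 m/s


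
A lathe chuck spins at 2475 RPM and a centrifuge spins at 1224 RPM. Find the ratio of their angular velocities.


Given: RPM_A = 2475, RPM_B = 1224
omega = 2*pi*RPM/60, so omega_A/omega_B = RPM_A / RPM_B
omega_A/omega_B = 2475 / 1224
omega_A/omega_B = 275/136

275/136


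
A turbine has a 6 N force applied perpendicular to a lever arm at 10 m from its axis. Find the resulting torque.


Given: F = 6 N, r = 10 m, angle = 90 deg (perpendicular)
Using tau = F * r * sin(90)
sin(90) = 1
tau = 6 * 10 * 1
tau = 60 Nm

60 Nm


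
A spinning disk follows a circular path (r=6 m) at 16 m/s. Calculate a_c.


Given: v = 16 m/s, r = 6 m
Using a_c = v^2 / r
a_c = 16^2 / 6
a_c = 256 / 6
a_c = 128/3 m/s^2

128/3 m/s^2


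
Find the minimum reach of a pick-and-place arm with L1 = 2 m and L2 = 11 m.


Given: L1 = 2 m, L2 = 11 m
For a 2-link planar arm, min reach = |L1 - L2| (second link folded back)
Min reach = |2 - 11|
Min reach = 9 m

9 m


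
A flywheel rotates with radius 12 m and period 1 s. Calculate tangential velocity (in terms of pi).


Given: radius r = 12 m, period T = 1 s
Using v = 2*pi*r / T
v = 2*pi*12 / 1
v = 24*pi / 1
v = 24*pi m/s

24*pi m/s


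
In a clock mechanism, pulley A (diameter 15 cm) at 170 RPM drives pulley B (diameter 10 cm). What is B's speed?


Given: D1 = 15 cm, w1 = 170 RPM, D2 = 10 cm
Using D1*w1 = D2*w2
w2 = D1*w1 / D2
w2 = 15*170 / 10
w2 = 2550 / 10
w2 = 255 RPM

255 RPM


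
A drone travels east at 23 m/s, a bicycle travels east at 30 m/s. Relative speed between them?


Given: v_A = 23 m/s east, v_B = 30 m/s east
Both move in the same direction; relative speed = |v_A - v_B|
|23 - 30| = |-7|
= 7 m/s

7 m/s


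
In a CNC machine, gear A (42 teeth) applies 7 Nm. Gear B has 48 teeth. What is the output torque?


Given: N1 = 42, N2 = 48, T1 = 7 Nm
Using T2/T1 = N2/N1
T2 = T1 * N2 / N1
T2 = 7 * 48 / 42
T2 = 336 / 42
T2 = 8 Nm

8 Nm


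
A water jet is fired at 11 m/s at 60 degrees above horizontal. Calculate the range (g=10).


Given: v0 = 11 m/s, theta = 60 deg, g = 10 m/s^2
sin(2*60) = sin(120) = sqrt(3)/2
Using R = v0^2 * sin(2*theta) / g
R = 11^2 * (sqrt(3)/2) / 10
R = 121 * sqrt(3) / 20
R = 121/20*sqrt(3) m

121/20*sqrt(3) m


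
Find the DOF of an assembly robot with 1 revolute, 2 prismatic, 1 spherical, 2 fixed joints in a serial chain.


Given: serial robot with 1 revolute, 2 prismatic, 1 spherical, 2 fixed joints
DOF contribution per joint type: revolute=1, prismatic=1, spherical=3, fixed=0
DOF = 1*1 + 2*1 + 1*3 + 2*0
DOF = 6

6


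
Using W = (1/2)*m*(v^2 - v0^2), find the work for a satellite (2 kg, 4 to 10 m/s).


Given: m = 2 kg, v0 = 4 m/s, v = 10 m/s
Using W = (1/2)*m*(v^2 - v0^2)
v^2 = 10^2 = 100
v0^2 = 4^2 = 16
v^2 - v0^2 = 100 - 16 = 84
W = (1/2)*2*84 = 84 J

84 J


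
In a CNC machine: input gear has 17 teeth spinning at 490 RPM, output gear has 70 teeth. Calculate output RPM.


Given: N1 = 17 teeth, w1 = 490 RPM, N2 = 70 teeth
Using N1*w1 = N2*w2
w2 = N1*w1 / N2
w2 = 17*490 / 70
w2 = 8330 / 70
w2 = 119 RPM

119 RPM


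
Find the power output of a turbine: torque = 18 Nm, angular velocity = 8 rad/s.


Given: tau = 18 Nm, omega = 8 rad/s
Using P = tau * omega
P = 18 * 8
P = 144 W

144 W


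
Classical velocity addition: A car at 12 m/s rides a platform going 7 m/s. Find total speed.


Given: object velocity = 12 m/s, platform velocity = 7 m/s (same direction)
Using classical velocity addition: v_total = v_object + v_platform
v_total = 12 + 7
v_total = 19 m/s

19 m/s


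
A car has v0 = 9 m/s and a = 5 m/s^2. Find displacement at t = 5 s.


Given: v0 = 9 m/s, a = 5 m/s^2, t = 5 s
Using s = v0*t + (1/2)*a*t^2
s = 9*5 + (1/2)*5*5^2
s = 45 + (1/2)*125
s = 45 + 125/2
s = 215/2

215/2 m


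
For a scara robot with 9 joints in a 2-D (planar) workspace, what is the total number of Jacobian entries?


Given: task space dimension = 2, joints = 9
Jacobian is a 2 x 9 matrix
Total entries = rows * columns
Total = 2 * 9
Total = 18

18


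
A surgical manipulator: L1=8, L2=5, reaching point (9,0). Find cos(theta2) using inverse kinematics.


Given: L1 = 8, L2 = 5, target (x, y) = (9, 0)
Using cos(theta2) = (x^2 + y^2 - L1^2 - L2^2) / (2*L1*L2)
x^2 + y^2 = 9^2 + 0 = 81
L1^2 + L2^2 = 64 + 25 = 89
Numerator = 81 - 89 = -8
Denominator = 2*8*5 = 80
cos(theta2) = -8/80 = -1/10

-1/10


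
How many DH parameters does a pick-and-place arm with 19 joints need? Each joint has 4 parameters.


Given: 19 joints, 4 DH parameters per joint (d, theta, a, alpha)
Total DH parameters = number_of_joints * 4
Total = 19 * 4
Total = 76

76


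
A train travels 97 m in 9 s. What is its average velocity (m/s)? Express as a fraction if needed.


Given: distance d = 97 m, time t = 9 s
Using v = d / t
v = 97 / 9
v = 97/9 m/s

97/9 m/s


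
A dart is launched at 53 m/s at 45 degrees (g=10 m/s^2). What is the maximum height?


Given: v0 = 53 m/s, theta = 45 deg, g = 10 m/s^2
sin^2(45) = 1/2
Using H = v0^2 * sin^2(theta) / (2*g)
H = 53^2 * 1/2 / (2*10)
H = 2809 * 1/2 / 20
H = 2809/2 / 20
H = 2809/40 m

2809/40 m


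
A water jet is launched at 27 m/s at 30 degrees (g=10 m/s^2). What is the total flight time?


Given: v0 = 27 m/s, theta = 30 deg, g = 10 m/s^2
sin(30) = 1/2
Using T = 2*v0*sin(theta) / g
T = 2*27*1/2 / 10
T = 27 / 10
T = 27/10 s

27/10 s


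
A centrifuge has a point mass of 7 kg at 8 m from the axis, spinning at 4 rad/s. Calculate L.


Given: m = 7 kg, r = 8 m, omega = 4 rad/s
For a point mass: I = m*r^2
I = 7*8^2 = 7*64 = 448
L = I*omega = 448*4
L = 1792 kg*m^2/s

1792 kg*m^2/s


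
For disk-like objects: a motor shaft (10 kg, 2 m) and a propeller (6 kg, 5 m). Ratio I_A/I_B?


Given: M1=10 kg, R1=2 m, M2=6 kg, R2=5 m
For a disk: I = (1/2)*M*R^2, so I_A/I_B = (M1*R1^2)/(M2*R2^2)
M1*R1^2 = 10*4 = 40
M2*R2^2 = 6*25 = 150
I_A/I_B = 40/150 = 4/15

4/15


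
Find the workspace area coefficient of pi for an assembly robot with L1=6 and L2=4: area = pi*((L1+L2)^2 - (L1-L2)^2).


Given: L1 = 6, L2 = 4
(L1+L2)^2 = (10)^2 = 100
(L1-L2)^2 = (2)^2 = 4
Difference = 100 - 4 = 96
This equals 4*L1*L2 = 4*6*4 = 96
Workspace area = 96*pi

96


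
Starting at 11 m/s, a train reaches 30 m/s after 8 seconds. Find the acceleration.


Given: initial velocity v0 = 11 m/s, final velocity v = 30 m/s, time t = 8 s
Using a = (v - v0) / t
a = (30 - 11) / 8
a = 19 / 8
a = 19/8 m/s^2

19/8 m/s^2


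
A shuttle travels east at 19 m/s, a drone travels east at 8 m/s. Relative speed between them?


Given: v_A = 19 m/s east, v_B = 8 m/s east
Both move in the same direction; relative speed = |v_A - v_B|
|19 - 8| = |11|
= 11 m/s

11 m/s


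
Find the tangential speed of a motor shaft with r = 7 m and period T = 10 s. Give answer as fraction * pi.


Given: radius r = 7 m, period T = 10 s
Using v = 2*pi*r / T
v = 2*pi*7 / 10
v = 14*pi / 10
v = 7/5*pi m/s

7/5*pi m/s


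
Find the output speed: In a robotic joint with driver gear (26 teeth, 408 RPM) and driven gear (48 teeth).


Given: N1 = 26 teeth, w1 = 408 RPM, N2 = 48 teeth
Using N1*w1 = N2*w2
w2 = N1*w1 / N2
w2 = 26*408 / 48
w2 = 10608 / 48
w2 = 221 RPM

221 RPM


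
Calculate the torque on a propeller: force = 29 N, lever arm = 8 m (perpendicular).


Given: F = 29 N, r = 8 m, angle = 90 deg (perpendicular)
Using tau = F * r * sin(90)
sin(90) = 1
tau = 29 * 8 * 1
tau = 232 Nm

232 Nm


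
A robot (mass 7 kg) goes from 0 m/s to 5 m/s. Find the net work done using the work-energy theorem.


Given: m = 7 kg, v0 = 0 m/s, v = 5 m/s
Using W = (1/2)*m*(v^2 - v0^2)
v^2 = 5^2 = 25
v0^2 = 0^2 = 0
v^2 - v0^2 = 25 - 0 = 25
W = (1/2)*7*25 = 175/2 J

175/2 J


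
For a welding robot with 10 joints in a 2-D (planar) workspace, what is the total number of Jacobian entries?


Given: task space dimension = 2, joints = 10
Jacobian is a 2 x 10 matrix
Total entries = rows * columns
Total = 2 * 10
Total = 20

20


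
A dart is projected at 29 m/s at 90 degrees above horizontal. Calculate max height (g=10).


Given: v0 = 29 m/s, theta = 90 deg, g = 10 m/s^2
sin^2(90) = 1
Using H = v0^2 * sin^2(theta) / (2*g)
H = 29^2 * 1 / (2*10)
H = 841 * 1 / 20
H = 841 / 20
H = 841/20 m

841/20 m


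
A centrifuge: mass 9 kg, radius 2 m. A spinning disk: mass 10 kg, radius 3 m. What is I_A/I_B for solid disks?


Given: M1=9 kg, R1=2 m, M2=10 kg, R2=3 m
For a disk: I = (1/2)*M*R^2, so I_A/I_B = (M1*R1^2)/(M2*R2^2)
M1*R1^2 = 9*4 = 36
M2*R2^2 = 10*9 = 90
I_A/I_B = 36/90 = 2/5

2/5


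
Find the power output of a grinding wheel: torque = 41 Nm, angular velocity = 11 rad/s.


Given: tau = 41 Nm, omega = 11 rad/s
Using P = tau * omega
P = 41 * 11
P = 451 W

451 W


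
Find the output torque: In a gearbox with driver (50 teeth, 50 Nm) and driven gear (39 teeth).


Given: N1 = 50, N2 = 39, T1 = 50 Nm
Using T2/T1 = N2/N1
T2 = T1 * N2 / N1
T2 = 50 * 39 / 50
T2 = 1950 / 50
T2 = 39 Nm

39 Nm


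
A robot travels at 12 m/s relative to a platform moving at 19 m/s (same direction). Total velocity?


Given: object velocity = 12 m/s, platform velocity = 19 m/s (same direction)
Using classical velocity addition: v_total = v_object + v_platform
v_total = 12 + 19
v_total = 31 m/s

31 m/s


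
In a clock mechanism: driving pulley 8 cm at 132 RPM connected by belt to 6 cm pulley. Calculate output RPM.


Given: D1 = 8 cm, w1 = 132 RPM, D2 = 6 cm
Using D1*w1 = D2*w2
w2 = D1*w1 / D2
w2 = 8*132 / 6
w2 = 1056 / 6
w2 = 176 RPM

176 RPM


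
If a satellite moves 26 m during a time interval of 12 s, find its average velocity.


Given: distance d = 26 m, time t = 12 s
Using v = d / t
v = 26 / 12
v = 13/6 m/s

13/6 m/s


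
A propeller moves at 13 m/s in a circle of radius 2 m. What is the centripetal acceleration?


Given: v = 13 m/s, r = 2 m
Using a_c = v^2 / r
a_c = 13^2 / 2
a_c = 169 / 2
a_c = 169/2 m/s^2

169/2 m/s^2


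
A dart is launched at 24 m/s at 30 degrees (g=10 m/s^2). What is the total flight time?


Given: v0 = 24 m/s, theta = 30 deg, g = 10 m/s^2
sin(30) = 1/2
Using T = 2*v0*sin(theta) / g
T = 2*24*1/2 / 10
T = 24 / 10
T = 12/5 s

12/5 s


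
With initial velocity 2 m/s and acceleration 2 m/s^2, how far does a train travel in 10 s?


Given: v0 = 2 m/s, a = 2 m/s^2, t = 10 s
Using s = v0*t + (1/2)*a*t^2
s = 2*10 + (1/2)*2*10^2
s = 20 + (1/2)*200
s = 20 + 100
s = 120

120 m


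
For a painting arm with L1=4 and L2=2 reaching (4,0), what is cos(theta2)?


Given: L1 = 4, L2 = 2, target (x, y) = (4, 0)
Using cos(theta2) = (x^2 + y^2 - L1^2 - L2^2) / (2*L1*L2)
x^2 + y^2 = 4^2 + 0 = 16
L1^2 + L2^2 = 16 + 4 = 20
Numerator = 16 - 20 = -4
Denominator = 2*4*2 = 16
cos(theta2) = -4/16 = -1/4

-1/4


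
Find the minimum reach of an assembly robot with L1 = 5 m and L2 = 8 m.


Given: L1 = 5 m, L2 = 8 m
For a 2-link planar arm, min reach = |L1 - L2| (second link folded back)
Min reach = |5 - 8|
Min reach = 3 m

3 m


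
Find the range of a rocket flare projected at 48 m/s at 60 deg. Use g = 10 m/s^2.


Given: v0 = 48 m/s, theta = 60 deg, g = 10 m/s^2
sin(2*60) = sin(120) = sqrt(3)/2
Using R = v0^2 * sin(2*theta) / g
R = 48^2 * (sqrt(3)/2) / 10
R = 2304 * sqrt(3) / 20
R = 576/5*sqrt(3) m

576/5*sqrt(3) m


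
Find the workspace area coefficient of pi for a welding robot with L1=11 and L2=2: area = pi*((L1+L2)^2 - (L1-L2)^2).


Given: L1 = 11, L2 = 2
(L1+L2)^2 = (13)^2 = 169
(L1-L2)^2 = (9)^2 = 81
Difference = 169 - 81 = 88
This equals 4*L1*L2 = 4*11*2 = 88
Workspace area = 88*pi

88


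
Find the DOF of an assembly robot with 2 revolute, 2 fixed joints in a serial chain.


Given: serial robot with 2 revolute, 2 fixed joints
DOF contribution per joint type: revolute=1, prismatic=1, spherical=3, fixed=0
DOF = 2*1 + 2*0
DOF = 2

2


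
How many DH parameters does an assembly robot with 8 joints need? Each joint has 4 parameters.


Given: 8 joints, 4 DH parameters per joint (d, theta, a, alpha)
Total DH parameters = number_of_joints * 4
Total = 8 * 4
Total = 32

32


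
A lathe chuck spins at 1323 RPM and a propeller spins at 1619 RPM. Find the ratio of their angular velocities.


Given: RPM_A = 1323, RPM_B = 1619
omega = 2*pi*RPM/60, so omega_A/omega_B = RPM_A / RPM_B
omega_A/omega_B = 1323 / 1619
omega_A/omega_B = 1323/1619

1323/1619


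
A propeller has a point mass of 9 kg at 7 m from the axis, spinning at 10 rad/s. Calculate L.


Given: m = 9 kg, r = 7 m, omega = 10 rad/s
For a point mass: I = m*r^2
I = 9*7^2 = 9*49 = 441
L = I*omega = 441*10
L = 4410 kg*m^2/s

4410 kg*m^2/s


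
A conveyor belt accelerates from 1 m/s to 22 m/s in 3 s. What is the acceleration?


Given: initial velocity v0 = 1 m/s, final velocity v = 22 m/s, time t = 3 s
Using a = (v - v0) / t
a = (22 - 1) / 3
a = 21 / 3
a = 7 m/s^2

7 m/s^2


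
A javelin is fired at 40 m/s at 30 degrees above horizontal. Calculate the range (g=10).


Given: v0 = 40 m/s, theta = 30 deg, g = 10 m/s^2
sin(2*30) = sin(60) = sqrt(3)/2
Using R = v0^2 * sin(2*theta) / g
R = 40^2 * (sqrt(3)/2) / 10
R = 1600 * sqrt(3) / 20
R = 80*sqrt(3) m

80*sqrt(3) m


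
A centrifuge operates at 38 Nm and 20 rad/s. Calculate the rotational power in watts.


Given: tau = 38 Nm, omega = 20 rad/s
Using P = tau * omega
P = 38 * 20
P = 760 W

760 W


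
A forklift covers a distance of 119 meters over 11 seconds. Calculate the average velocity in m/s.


Given: distance d = 119 m, time t = 11 s
Using v = d / t
v = 119 / 11
v = 119/11 m/s

119/11 m/s


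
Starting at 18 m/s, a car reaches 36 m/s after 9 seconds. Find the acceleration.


Given: initial velocity v0 = 18 m/s, final velocity v = 36 m/s, time t = 9 s
Using a = (v - v0) / t
a = (36 - 18) / 9
a = 18 / 9
a = 2 m/s^2

2 m/s^2


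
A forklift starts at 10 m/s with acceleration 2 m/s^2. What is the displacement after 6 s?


Given: v0 = 10 m/s, a = 2 m/s^2, t = 6 s
Using s = v0*t + (1/2)*a*t^2
s = 10*6 + (1/2)*2*6^2
s = 60 + (1/2)*72
s = 60 + 36
s = 96

96 m


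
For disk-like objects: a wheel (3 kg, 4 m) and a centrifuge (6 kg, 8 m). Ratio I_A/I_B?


Given: M1=3 kg, R1=4 m, M2=6 kg, R2=8 m
For a disk: I = (1/2)*M*R^2, so I_A/I_B = (M1*R1^2)/(M2*R2^2)
M1*R1^2 = 3*16 = 48
M2*R2^2 = 6*64 = 384
I_A/I_B = 48/384 = 1/8

1/8


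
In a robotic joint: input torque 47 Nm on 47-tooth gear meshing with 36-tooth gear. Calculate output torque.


Given: N1 = 47, N2 = 36, T1 = 47 Nm
Using T2/T1 = N2/N1
T2 = T1 * N2 / N1
T2 = 47 * 36 / 47
T2 = 1692 / 47
T2 = 36 Nm

36 Nm


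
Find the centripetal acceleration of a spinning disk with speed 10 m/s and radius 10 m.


Given: v = 10 m/s, r = 10 m
Using a_c = v^2 / r
a_c = 10^2 / 10
a_c = 100 / 10
a_c = 10 m/s^2

10 m/s^2


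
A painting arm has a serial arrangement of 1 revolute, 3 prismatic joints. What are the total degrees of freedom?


Given: serial robot with 1 revolute, 3 prismatic joints
DOF contribution per joint type: revolute=1, prismatic=1, spherical=3, fixed=0
DOF = 1*1 + 3*1
DOF = 4

4


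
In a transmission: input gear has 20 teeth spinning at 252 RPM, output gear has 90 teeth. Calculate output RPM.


Given: N1 = 20 teeth, w1 = 252 RPM, N2 = 90 teeth
Using N1*w1 = N2*w2
w2 = N1*w1 / N2
w2 = 20*252 / 90
w2 = 5040 / 90
w2 = 56 RPM

56 RPM


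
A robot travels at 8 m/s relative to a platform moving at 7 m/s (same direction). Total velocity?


Given: object velocity = 8 m/s, platform velocity = 7 m/s (same direction)
Using classical velocity addition: v_total = v_object + v_platform
v_total = 8 + 7
v_total = 15 m/s

15 m/s


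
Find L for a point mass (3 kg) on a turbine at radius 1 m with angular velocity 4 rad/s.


Given: m = 3 kg, r = 1 m, omega = 4 rad/s
For a point mass: I = m*r^2
I = 3*1^2 = 3*1 = 3
L = I*omega = 3*4
L = 12 kg*m^2/s

12 kg*m^2/s


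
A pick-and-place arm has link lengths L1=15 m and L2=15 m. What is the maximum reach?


Given: L1 = 15 m, L2 = 15 m
For a 2-link planar arm, max reach = L1 + L2 (fully extended)
Max reach = 15 + 15
Max reach = 30 m

30 m


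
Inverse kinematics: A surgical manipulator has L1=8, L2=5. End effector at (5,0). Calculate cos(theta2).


Given: L1 = 8, L2 = 5, target (x, y) = (5, 0)
Using cos(theta2) = (x^2 + y^2 - L1^2 - L2^2) / (2*L1*L2)
x^2 + y^2 = 5^2 + 0 = 25
L1^2 + L2^2 = 64 + 25 = 89
Numerator = 25 - 89 = -64
Denominator = 2*8*5 = 80
cos(theta2) = -64/80 = -4/5

-4/5


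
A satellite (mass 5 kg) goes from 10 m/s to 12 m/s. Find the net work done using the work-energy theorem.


Given: m = 5 kg, v0 = 10 m/s, v = 12 m/s
Using W = (1/2)*m*(v^2 - v0^2)
v^2 = 12^2 = 144
v0^2 = 10^2 = 100
v^2 - v0^2 = 144 - 100 = 44
W = (1/2)*5*44 = 110 J

110 J


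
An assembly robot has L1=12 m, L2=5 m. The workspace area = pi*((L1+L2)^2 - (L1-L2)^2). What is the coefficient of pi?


Given: L1 = 12, L2 = 5
(L1+L2)^2 = (17)^2 = 289
(L1-L2)^2 = (7)^2 = 49
Difference = 289 - 49 = 240
This equals 4*L1*L2 = 4*12*5 = 240
Workspace area = 240*pi

240


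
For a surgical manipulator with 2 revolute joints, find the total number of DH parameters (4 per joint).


Given: 2 joints, 4 DH parameters per joint (d, theta, a, alpha)
Total DH parameters = number_of_joints * 4
Total = 2 * 4
Total = 8

8


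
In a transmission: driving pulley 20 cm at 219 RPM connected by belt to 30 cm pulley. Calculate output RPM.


Given: D1 = 20 cm, w1 = 219 RPM, D2 = 30 cm
Using D1*w1 = D2*w2
w2 = D1*w1 / D2
w2 = 20*219 / 30
w2 = 4380 / 30
w2 = 146 RPM

146 RPM


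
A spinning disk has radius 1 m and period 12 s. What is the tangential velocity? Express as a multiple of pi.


Given: radius r = 1 m, period T = 12 s
Using v = 2*pi*r / T
v = 2*pi*1 / 12
v = 2*pi / 12
v = 1/6*pi m/s

1/6*pi m/s


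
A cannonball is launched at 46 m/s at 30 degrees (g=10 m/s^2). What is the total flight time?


Given: v0 = 46 m/s, theta = 30 deg, g = 10 m/s^2
sin(30) = 1/2
Using T = 2*v0*sin(theta) / g
T = 2*46*1/2 / 10
T = 46 / 10
T = 23/5 s

23/5 s


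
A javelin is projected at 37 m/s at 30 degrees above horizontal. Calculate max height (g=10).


Given: v0 = 37 m/s, theta = 30 deg, g = 10 m/s^2
sin^2(30) = 1/4
Using H = v0^2 * sin^2(theta) / (2*g)
H = 37^2 * 1/4 / (2*10)
H = 1369 * 1/4 / 20
H = 1369/4 / 20
H = 1369/80 m

1369/80 m


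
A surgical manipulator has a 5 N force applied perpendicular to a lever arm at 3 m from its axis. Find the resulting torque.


Given: F = 5 N, r = 3 m, angle = 90 deg (perpendicular)
Using tau = F * r * sin(90)
sin(90) = 1
tau = 5 * 3 * 1
tau = 15 Nm

15 Nm


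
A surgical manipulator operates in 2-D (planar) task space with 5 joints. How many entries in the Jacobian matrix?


Given: task space dimension = 2, joints = 5
Jacobian is a 2 x 5 matrix
Total entries = rows * columns
Total = 2 * 5
Total = 10

10


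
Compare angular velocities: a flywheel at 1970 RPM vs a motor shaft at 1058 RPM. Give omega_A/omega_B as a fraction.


Given: RPM_A = 1970, RPM_B = 1058
omega = 2*pi*RPM/60, so omega_A/omega_B = RPM_A / RPM_B
omega_A/omega_B = 1970 / 1058
omega_A/omega_B = 985/529

985/529


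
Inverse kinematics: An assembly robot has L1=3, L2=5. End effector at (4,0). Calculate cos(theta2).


Given: L1 = 3, L2 = 5, target (x, y) = (4, 0)
Using cos(theta2) = (x^2 + y^2 - L1^2 - L2^2) / (2*L1*L2)
x^2 + y^2 = 4^2 + 0 = 16
L1^2 + L2^2 = 9 + 25 = 34
Numerator = 16 - 34 = -18
Denominator = 2*3*5 = 30
cos(theta2) = -18/30 = -3/5

-3/5


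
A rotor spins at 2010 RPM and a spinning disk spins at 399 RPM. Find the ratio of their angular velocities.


Given: RPM_A = 2010, RPM_B = 399
omega = 2*pi*RPM/60, so omega_A/omega_B = RPM_A / RPM_B
omega_A/omega_B = 2010 / 399
omega_A/omega_B = 670/133

670/133


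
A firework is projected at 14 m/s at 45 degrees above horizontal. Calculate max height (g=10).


Given: v0 = 14 m/s, theta = 45 deg, g = 10 m/s^2
sin^2(45) = 1/2
Using H = v0^2 * sin^2(theta) / (2*g)
H = 14^2 * 1/2 / (2*10)
H = 196 * 1/2 / 20
H = 98 / 20
H = 49/10 m

49/10 m


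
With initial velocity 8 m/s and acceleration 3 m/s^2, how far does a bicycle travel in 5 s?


Given: v0 = 8 m/s, a = 3 m/s^2, t = 5 s
Using s = v0*t + (1/2)*a*t^2
s = 8*5 + (1/2)*3*5^2
s = 40 + (1/2)*75
s = 40 + 75/2
s = 155/2

155/2 m


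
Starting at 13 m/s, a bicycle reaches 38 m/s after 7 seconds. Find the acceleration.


Given: initial velocity v0 = 13 m/s, final velocity v = 38 m/s, time t = 7 s
Using a = (v - v0) / t
a = (38 - 13) / 7
a = 25 / 7
a = 25/7 m/s^2

25/7 m/s^2


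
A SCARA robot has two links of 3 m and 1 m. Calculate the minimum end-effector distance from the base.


Given: L1 = 3 m, L2 = 1 m
For a 2-link planar arm, min reach = |L1 - L2| (second link folded back)
Min reach = |3 - 1|
Min reach = 2 m

2 m


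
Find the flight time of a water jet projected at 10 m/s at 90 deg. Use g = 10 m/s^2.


Given: v0 = 10 m/s, theta = 90 deg, g = 10 m/s^2
sin(90) = 1
Using T = 2*v0*sin(theta) / g
T = 2*10*1 / 10
T = 20 / 10
T = 2 s

2 s


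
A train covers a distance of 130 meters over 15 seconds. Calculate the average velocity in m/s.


Given: distance d = 130 m, time t = 15 s
Using v = d / t
v = 130 / 15
v = 26/3 m/s

26/3 m/s


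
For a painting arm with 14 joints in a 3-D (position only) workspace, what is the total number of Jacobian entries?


Given: task space dimension = 3, joints = 14
Jacobian is a 3 x 14 matrix
Total entries = rows * columns
Total = 3 * 14
Total = 42

42


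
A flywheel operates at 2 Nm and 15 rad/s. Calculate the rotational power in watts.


Given: tau = 2 Nm, omega = 15 rad/s
Using P = tau * omega
P = 2 * 15
P = 30 W

30 W


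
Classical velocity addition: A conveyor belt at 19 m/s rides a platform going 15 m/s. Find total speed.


Given: object velocity = 19 m/s, platform velocity = 15 m/s (same direction)
Using classical velocity addition: v_total = v_object + v_platform
v_total = 19 + 15
v_total = 34 m/s

34 m/s


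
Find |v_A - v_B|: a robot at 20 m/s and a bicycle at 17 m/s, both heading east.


Given: v_A = 20 m/s east, v_B = 17 m/s east
Both move in the same direction; relative speed = |v_A - v_B|
|20 - 17| = |3|
= 3 m/s

3 m/s


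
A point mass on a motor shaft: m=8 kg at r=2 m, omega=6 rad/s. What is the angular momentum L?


Given: m = 8 kg, r = 2 m, omega = 6 rad/s
For a point mass: I = m*r^2
I = 8*2^2 = 8*4 = 32
L = I*omega = 32*6
L = 192 kg*m^2/s

192 kg*m^2/s


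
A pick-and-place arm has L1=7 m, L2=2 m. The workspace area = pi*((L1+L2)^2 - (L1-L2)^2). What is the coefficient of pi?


Given: L1 = 7, L2 = 2
(L1+L2)^2 = (9)^2 = 81
(L1-L2)^2 = (5)^2 = 25
Difference = 81 - 25 = 56
This equals 4*L1*L2 = 4*7*2 = 56
Workspace area = 56*pi

56


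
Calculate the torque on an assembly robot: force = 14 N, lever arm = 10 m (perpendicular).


Given: F = 14 N, r = 10 m, angle = 90 deg (perpendicular)
Using tau = F * r * sin(90)
sin(90) = 1
tau = 14 * 10 * 1
tau = 140 Nm

140 Nm


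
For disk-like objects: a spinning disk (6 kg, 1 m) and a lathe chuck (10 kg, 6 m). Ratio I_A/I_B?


Given: M1=6 kg, R1=1 m, M2=10 kg, R2=6 m
For a disk: I = (1/2)*M*R^2, so I_A/I_B = (M1*R1^2)/(M2*R2^2)
M1*R1^2 = 6*1 = 6
M2*R2^2 = 10*36 = 360
I_A/I_B = 6/360 = 1/60

1/60


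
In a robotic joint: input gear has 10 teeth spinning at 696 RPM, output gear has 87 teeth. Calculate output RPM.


Given: N1 = 10 teeth, w1 = 696 RPM, N2 = 87 teeth
Using N1*w1 = N2*w2
w2 = N1*w1 / N2
w2 = 10*696 / 87
w2 = 6960 / 87
w2 = 80 RPM

80 RPM


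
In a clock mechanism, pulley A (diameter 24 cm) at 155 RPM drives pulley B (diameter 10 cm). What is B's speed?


Given: D1 = 24 cm, w1 = 155 RPM, D2 = 10 cm
Using D1*w1 = D2*w2
w2 = D1*w1 / D2
w2 = 24*155 / 10
w2 = 3720 / 10
w2 = 372 RPM

372 RPM


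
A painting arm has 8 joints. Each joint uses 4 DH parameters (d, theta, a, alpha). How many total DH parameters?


Given: 8 joints, 4 DH parameters per joint (d, theta, a, alpha)
Total DH parameters = number_of_joints * 4
Total = 8 * 4
Total = 32

32


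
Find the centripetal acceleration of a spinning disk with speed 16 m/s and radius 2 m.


Given: v = 16 m/s, r = 2 m
Using a_c = v^2 / r
a_c = 16^2 / 2
a_c = 256 / 2
a_c = 128 m/s^2

128 m/s^2


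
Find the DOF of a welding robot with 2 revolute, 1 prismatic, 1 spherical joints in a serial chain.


Given: serial robot with 2 revolute, 1 prismatic, 1 spherical joints
DOF contribution per joint type: revolute=1, prismatic=1, spherical=3, fixed=0
DOF = 2*1 + 1*1 + 1*3
DOF = 6

6


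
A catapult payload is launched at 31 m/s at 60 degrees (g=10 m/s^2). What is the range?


Given: v0 = 31 m/s, theta = 60 deg, g = 10 m/s^2
sin(2*60) = sin(120) = sqrt(3)/2
Using R = v0^2 * sin(2*theta) / g
R = 31^2 * (sqrt(3)/2) / 10
R = 961 * sqrt(3) / 20
R = 961/20*sqrt(3) m

961/20*sqrt(3) m


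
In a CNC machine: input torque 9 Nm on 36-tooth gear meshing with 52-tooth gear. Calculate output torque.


Given: N1 = 36, N2 = 52, T1 = 9 Nm
Using T2/T1 = N2/N1
T2 = T1 * N2 / N1
T2 = 9 * 52 / 36
T2 = 468 / 36
T2 = 13 Nm

13 Nm


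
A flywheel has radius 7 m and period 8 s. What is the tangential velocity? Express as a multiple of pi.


Given: radius r = 7 m, period T = 8 s
Using v = 2*pi*r / T
v = 2*pi*7 / 8
v = 14*pi / 8
v = 7/4*pi m/s

7/4*pi m/s


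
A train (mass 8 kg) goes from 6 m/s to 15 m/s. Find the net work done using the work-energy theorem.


Given: m = 8 kg, v0 = 6 m/s, v = 15 m/s
Using W = (1/2)*m*(v^2 - v0^2)
v^2 = 15^2 = 225
v0^2 = 6^2 = 36
v^2 - v0^2 = 225 - 36 = 189
W = (1/2)*8*189 = 756 J

756 J


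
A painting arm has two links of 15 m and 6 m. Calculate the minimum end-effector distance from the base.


Given: L1 = 15 m, L2 = 6 m
For a 2-link planar arm, min reach = |L1 - L2| (second link folded back)
Min reach = |15 - 6|
Min reach = 9 m

9 m


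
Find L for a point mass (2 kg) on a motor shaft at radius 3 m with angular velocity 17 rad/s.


Given: m = 2 kg, r = 3 m, omega = 17 rad/s
For a point mass: I = m*r^2
I = 2*3^2 = 2*9 = 18
L = I*omega = 18*17
L = 306 kg*m^2/s

306 kg*m^2/s


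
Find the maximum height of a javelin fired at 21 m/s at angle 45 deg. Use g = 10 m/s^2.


Given: v0 = 21 m/s, theta = 45 deg, g = 10 m/s^2
sin^2(45) = 1/2
Using H = v0^2 * sin^2(theta) / (2*g)
H = 21^2 * 1/2 / (2*10)
H = 441 * 1/2 / 20
H = 441/2 / 20
H = 441/40 m

441/40 m


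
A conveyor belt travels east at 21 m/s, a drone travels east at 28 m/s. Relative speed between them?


Given: v_A = 21 m/s east, v_B = 28 m/s east
Both move in the same direction; relative speed = |v_A - v_B|
|21 - 28| = |-7|
= 7 m/s

7 m/s


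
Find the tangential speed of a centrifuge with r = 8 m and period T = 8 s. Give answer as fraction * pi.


Given: radius r = 8 m, period T = 8 s
Using v = 2*pi*r / T
v = 2*pi*8 / 8
v = 16*pi / 8
v = 2*pi m/s

2*pi m/s


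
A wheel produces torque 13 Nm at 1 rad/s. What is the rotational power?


Given: tau = 13 Nm, omega = 1 rad/s
Using P = tau * omega
P = 13 * 1
P = 13 W

13 W


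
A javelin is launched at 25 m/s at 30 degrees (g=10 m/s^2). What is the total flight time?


Given: v0 = 25 m/s, theta = 30 deg, g = 10 m/s^2
sin(30) = 1/2
Using T = 2*v0*sin(theta) / g
T = 2*25*1/2 / 10
T = 25 / 10
T = 5/2 s

5/2 s


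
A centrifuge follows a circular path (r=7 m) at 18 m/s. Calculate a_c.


Given: v = 18 m/s, r = 7 m
Using a_c = v^2 / r
a_c = 18^2 / 7
a_c = 324 / 7
a_c = 324/7 m/s^2

324/7 m/s^2


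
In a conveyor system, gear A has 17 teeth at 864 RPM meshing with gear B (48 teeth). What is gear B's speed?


Given: N1 = 17 teeth, w1 = 864 RPM, N2 = 48 teeth
Using N1*w1 = N2*w2
w2 = N1*w1 / N2
w2 = 17*864 / 48
w2 = 14688 / 48
w2 = 306 RPM

306 RPM


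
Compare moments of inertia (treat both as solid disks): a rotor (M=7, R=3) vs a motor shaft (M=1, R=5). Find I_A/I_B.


Given: M1=7 kg, R1=3 m, M2=1 kg, R2=5 m
For a disk: I = (1/2)*M*R^2, so I_A/I_B = (M1*R1^2)/(M2*R2^2)
M1*R1^2 = 7*9 = 63
M2*R2^2 = 1*25 = 25
I_A/I_B = 63/25 = 63/25

63/25


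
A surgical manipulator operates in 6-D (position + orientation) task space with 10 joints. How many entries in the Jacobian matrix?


Given: task space dimension = 6, joints = 10
Jacobian is a 6 x 10 matrix
Total entries = rows * columns
Total = 6 * 10
Total = 60

60


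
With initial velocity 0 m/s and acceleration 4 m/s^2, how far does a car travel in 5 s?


Given: v0 = 0 m/s, a = 4 m/s^2, t = 5 s
Using s = v0*t + (1/2)*a*t^2
s = 0*5 + (1/2)*4*5^2
s = 0 + (1/2)*100
s = 0 + 50
s = 50

50 m


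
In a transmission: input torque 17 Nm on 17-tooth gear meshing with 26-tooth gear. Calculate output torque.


Given: N1 = 17, N2 = 26, T1 = 17 Nm
Using T2/T1 = N2/N1
T2 = T1 * N2 / N1
T2 = 17 * 26 / 17
T2 = 442 / 17
T2 = 26 Nm

26 Nm


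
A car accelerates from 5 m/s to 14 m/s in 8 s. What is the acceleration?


Given: initial velocity v0 = 5 m/s, final velocity v = 14 m/s, time t = 8 s
Using a = (v - v0) / t
a = (14 - 5) / 8
a = 9 / 8
a = 9/8 m/s^2

9/8 m/s^2


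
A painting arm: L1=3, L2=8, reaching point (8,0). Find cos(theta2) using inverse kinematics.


Given: L1 = 3, L2 = 8, target (x, y) = (8, 0)
Using cos(theta2) = (x^2 + y^2 - L1^2 - L2^2) / (2*L1*L2)
x^2 + y^2 = 8^2 + 0 = 64
L1^2 + L2^2 = 9 + 64 = 73
Numerator = 64 - 73 = -9
Denominator = 2*3*8 = 48
cos(theta2) = -9/48 = -3/16

-3/16


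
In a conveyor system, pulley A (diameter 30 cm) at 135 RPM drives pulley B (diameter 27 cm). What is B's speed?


Given: D1 = 30 cm, w1 = 135 RPM, D2 = 27 cm
Using D1*w1 = D2*w2
w2 = D1*w1 / D2
w2 = 30*135 / 27
w2 = 4050 / 27
w2 = 150 RPM

150 RPM


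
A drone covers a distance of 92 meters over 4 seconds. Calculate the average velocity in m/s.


Given: distance d = 92 m, time t = 4 s
Using v = d / t
v = 92 / 4
v = 23 m/s

23 m/s


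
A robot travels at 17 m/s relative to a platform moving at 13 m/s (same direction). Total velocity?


Given: object velocity = 17 m/s, platform velocity = 13 m/s (same direction)
Using classical velocity addition: v_total = v_object + v_platform
v_total = 17 + 13
v_total = 30 m/s

30 m/s


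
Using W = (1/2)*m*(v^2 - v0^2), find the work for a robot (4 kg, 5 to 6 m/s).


Given: m = 4 kg, v0 = 5 m/s, v = 6 m/s
Using W = (1/2)*m*(v^2 - v0^2)
v^2 = 6^2 = 36
v0^2 = 5^2 = 25
v^2 - v0^2 = 36 - 25 = 11
W = (1/2)*4*11 = 22 J

22 J


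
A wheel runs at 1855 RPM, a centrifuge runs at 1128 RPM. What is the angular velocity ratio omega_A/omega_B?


Given: RPM_A = 1855, RPM_B = 1128
omega = 2*pi*RPM/60, so omega_A/omega_B = RPM_A / RPM_B
omega_A/omega_B = 1855 / 1128
omega_A/omega_B = 1855/1128

1855/1128


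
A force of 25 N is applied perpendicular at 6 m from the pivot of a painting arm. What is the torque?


Given: F = 25 N, r = 6 m, angle = 90 deg (perpendicular)
Using tau = F * r * sin(90)
sin(90) = 1
tau = 25 * 6 * 1
tau = 150 Nm

150 Nm


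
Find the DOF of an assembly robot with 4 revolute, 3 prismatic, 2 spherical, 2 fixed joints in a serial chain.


Given: serial robot with 4 revolute, 3 prismatic, 2 spherical, 2 fixed joints
DOF contribution per joint type: revolute=1, prismatic=1, spherical=3, fixed=0
DOF = 4*1 + 3*1 + 2*3 + 2*0
DOF = 13

13


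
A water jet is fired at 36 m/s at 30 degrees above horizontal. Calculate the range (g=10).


Given: v0 = 36 m/s, theta = 30 deg, g = 10 m/s^2
sin(2*30) = sin(60) = sqrt(3)/2
Using R = v0^2 * sin(2*theta) / g
R = 36^2 * (sqrt(3)/2) / 10
R = 1296 * sqrt(3) / 20
R = 324/5*sqrt(3) m

324/5*sqrt(3) m


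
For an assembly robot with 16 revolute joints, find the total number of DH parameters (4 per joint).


Given: 16 joints, 4 DH parameters per joint (d, theta, a, alpha)
Total DH parameters = number_of_joints * 4
Total = 16 * 4
Total = 64

64


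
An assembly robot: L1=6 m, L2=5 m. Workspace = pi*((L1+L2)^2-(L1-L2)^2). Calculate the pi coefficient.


Given: L1 = 6, L2 = 5
(L1+L2)^2 = (11)^2 = 121
(L1-L2)^2 = (1)^2 = 1
Difference = 121 - 1 = 120
This equals 4*L1*L2 = 4*6*5 = 120
Workspace area = 120*pi

120


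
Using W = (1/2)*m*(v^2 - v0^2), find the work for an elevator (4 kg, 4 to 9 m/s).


Given: m = 4 kg, v0 = 4 m/s, v = 9 m/s
Using W = (1/2)*m*(v^2 - v0^2)
v^2 = 9^2 = 81
v0^2 = 4^2 = 16
v^2 - v0^2 = 81 - 16 = 65
W = (1/2)*4*65 = 130 J

130 J


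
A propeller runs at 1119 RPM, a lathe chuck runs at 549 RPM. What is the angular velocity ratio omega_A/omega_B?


Given: RPM_A = 1119, RPM_B = 549
omega = 2*pi*RPM/60, so omega_A/omega_B = RPM_A / RPM_B
omega_A/omega_B = 1119 / 549
omega_A/omega_B = 373/183

373/183


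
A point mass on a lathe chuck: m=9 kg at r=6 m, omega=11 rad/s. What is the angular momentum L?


Given: m = 9 kg, r = 6 m, omega = 11 rad/s
For a point mass: I = m*r^2
I = 9*6^2 = 9*36 = 324
L = I*omega = 324*11
L = 3564 kg*m^2/s

3564 kg*m^2/s


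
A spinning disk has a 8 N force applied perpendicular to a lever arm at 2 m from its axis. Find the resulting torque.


Given: F = 8 N, r = 2 m, angle = 90 deg (perpendicular)
Using tau = F * r * sin(90)
sin(90) = 1
tau = 8 * 2 * 1
tau = 16 Nm

16 Nm


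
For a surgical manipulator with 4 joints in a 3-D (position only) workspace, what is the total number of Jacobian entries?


Given: task space dimension = 3, joints = 4
Jacobian is a 3 x 4 matrix
Total entries = rows * columns
Total = 3 * 4
Total = 12

12


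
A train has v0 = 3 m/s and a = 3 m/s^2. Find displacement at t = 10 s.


Given: v0 = 3 m/s, a = 3 m/s^2, t = 10 s
Using s = v0*t + (1/2)*a*t^2
s = 3*10 + (1/2)*3*10^2
s = 30 + (1/2)*300
s = 30 + 150
s = 180

180 m


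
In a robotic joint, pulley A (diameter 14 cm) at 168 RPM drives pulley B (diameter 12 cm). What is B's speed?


Given: D1 = 14 cm, w1 = 168 RPM, D2 = 12 cm
Using D1*w1 = D2*w2
w2 = D1*w1 / D2
w2 = 14*168 / 12
w2 = 2352 / 12
w2 = 196 RPM

196 RPM


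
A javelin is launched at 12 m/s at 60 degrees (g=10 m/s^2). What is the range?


Given: v0 = 12 m/s, theta = 60 deg, g = 10 m/s^2
sin(2*60) = sin(120) = sqrt(3)/2
Using R = v0^2 * sin(2*theta) / g
R = 12^2 * (sqrt(3)/2) / 10
R = 144 * sqrt(3) / 20
R = 36/5*sqrt(3) m

36/5*sqrt(3) m


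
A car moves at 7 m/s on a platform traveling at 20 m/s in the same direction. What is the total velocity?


Given: object velocity = 7 m/s, platform velocity = 20 m/s (same direction)
Using classical velocity addition: v_total = v_object + v_platform
v_total = 7 + 20
v_total = 27 m/s

27 m/s


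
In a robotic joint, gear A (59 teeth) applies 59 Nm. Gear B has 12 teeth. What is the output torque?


Given: N1 = 59, N2 = 12, T1 = 59 Nm
Using T2/T1 = N2/N1
T2 = T1 * N2 / N1
T2 = 59 * 12 / 59
T2 = 708 / 59
T2 = 12 Nm

12 Nm


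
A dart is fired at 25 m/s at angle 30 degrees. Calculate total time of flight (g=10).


Given: v0 = 25 m/s, theta = 30 deg, g = 10 m/s^2
sin(30) = 1/2
Using T = 2*v0*sin(theta) / g
T = 2*25*1/2 / 10
T = 25 / 10
T = 5/2 s

5/2 s


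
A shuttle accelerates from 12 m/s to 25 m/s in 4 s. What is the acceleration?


Given: initial velocity v0 = 12 m/s, final velocity v = 25 m/s, time t = 4 s
Using a = (v - v0) / t
a = (25 - 12) / 4
a = 13 / 4
a = 13/4 m/s^2

13/4 m/s^2
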